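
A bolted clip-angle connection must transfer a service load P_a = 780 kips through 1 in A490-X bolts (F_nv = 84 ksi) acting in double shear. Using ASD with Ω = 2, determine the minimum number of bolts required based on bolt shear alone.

12 bolts

A_b = π·1²/4 = 0.7854 in².
Per-bolt allowable strength R_n/Ω = 84 × 0.7854 × 2 / 2 = 65.97 kips.
n ≥ 780 / 65.97 = 11.82 → use 12 bolts.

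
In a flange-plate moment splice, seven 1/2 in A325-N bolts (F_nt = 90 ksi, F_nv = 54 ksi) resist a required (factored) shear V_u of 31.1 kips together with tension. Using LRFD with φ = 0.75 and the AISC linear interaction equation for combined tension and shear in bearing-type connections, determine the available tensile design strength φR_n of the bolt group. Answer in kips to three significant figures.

A_b = π·0.5²/4 = 0.1963 in²; f_rv = 31.1 / (7 × 0.1963) = 22.63 ksi.
F'_nt = 1.3 F_nt − (F_nt / φF_nv) f_rv = 1.3·90 − (90/(0.75·54))·22.63 = 66.72 ksi, capped at F_nt → F'_nt = 66.72 ksi.
R_n = F'_nt · A_b · n = 66.72 × 0.1963 × 7 = 91.7 kips.
Design strength φR_n = 0.75 × 91.7 = 68.8 kips.

68.8 kips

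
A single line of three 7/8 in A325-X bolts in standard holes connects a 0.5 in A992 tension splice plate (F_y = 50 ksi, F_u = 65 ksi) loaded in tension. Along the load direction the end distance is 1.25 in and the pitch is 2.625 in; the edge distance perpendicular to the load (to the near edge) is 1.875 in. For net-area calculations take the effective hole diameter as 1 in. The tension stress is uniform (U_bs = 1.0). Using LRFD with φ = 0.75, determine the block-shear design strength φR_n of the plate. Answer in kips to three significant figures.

Shear plane L_v = 1.25 + 2·2.625 = 6.5 in; A_gv = 6.5 × 0.5 = 3.25 in².
A_nv = (6.5 − 2.5·1) × 0.5 = 2 in².
A_nt = (1.875 − 0.5·1) × 0.5 = 0.6875 in².
0.6 F_u A_nv = 78 kips; 0.6 F_y A_gv = 97.5 kips → shear rupture governs the shear term.
R_n = 78 + 1.0 × 65 × 0.6875 = 122.7 kips.
Design strength φR_n = 0.75 × 122.7 = 92 kips.

92 kips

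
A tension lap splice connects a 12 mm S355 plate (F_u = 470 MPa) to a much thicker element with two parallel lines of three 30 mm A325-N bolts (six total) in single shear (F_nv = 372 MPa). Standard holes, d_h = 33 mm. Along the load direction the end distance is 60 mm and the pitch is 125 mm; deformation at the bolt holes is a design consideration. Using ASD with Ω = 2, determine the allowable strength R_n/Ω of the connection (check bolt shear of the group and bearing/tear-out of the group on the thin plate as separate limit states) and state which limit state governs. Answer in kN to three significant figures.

Bolt shear: A_b = π·30²/4 = 706.9 mm²; R_n = 372 × 706.9 × 6 × 1 / 1000 = 1578 kN → 1578 / 2 = 789 kN.
Bearing (1.2 l_c t F_u ≤ 2.4 d t F_u): upper limit = 2.4·30·12·470 / 1000 = 406.1 kN.
  Edge l_c = 60 − 33/2 = 43.5 → r_n = 294.4 kN; interior l_c = 125 − 33 = 92 → r_n = 406.1 kN.
  R_n,bearing = 2·294.4 + 4·406.1 = 2213 kN → 2213 / 2 = 1110 kN.
Bolt shear governs: 789 kN.

789 kN (bolt shear governs)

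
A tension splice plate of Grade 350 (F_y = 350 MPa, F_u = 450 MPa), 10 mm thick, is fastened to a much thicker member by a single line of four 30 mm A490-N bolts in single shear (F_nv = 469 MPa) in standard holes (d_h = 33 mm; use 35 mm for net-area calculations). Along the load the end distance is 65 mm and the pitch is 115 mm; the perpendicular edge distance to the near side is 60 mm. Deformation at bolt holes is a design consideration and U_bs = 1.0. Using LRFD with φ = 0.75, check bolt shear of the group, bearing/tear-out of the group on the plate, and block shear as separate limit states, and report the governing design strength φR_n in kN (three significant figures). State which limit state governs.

Bolt shear: A_b = π·30²/4 = 706.9 mm²; R_n = 469 × 706.9 × 4 × 1 / 1000 = 1326 kN → 0.75 × 1326 = 995 kN.
Bearing: edge l_c = 48.5, r_n = 261.9 kN; interior l_c = 82, r_n = 324 kN; R_n = 261.9 + 3·324 = 1234 kN → 925 kN.
Block shear: A_gv = 4100, A_nv = 2875, A_nt = 425 mm²; R_n = min(0.6F_uA_nv, 0.6F_yA_gv) + U_bs·F_u·A_nt = 967.5 kN → 726 kN.
Block shear governs: 726 kN.

726 kN (block shear governs)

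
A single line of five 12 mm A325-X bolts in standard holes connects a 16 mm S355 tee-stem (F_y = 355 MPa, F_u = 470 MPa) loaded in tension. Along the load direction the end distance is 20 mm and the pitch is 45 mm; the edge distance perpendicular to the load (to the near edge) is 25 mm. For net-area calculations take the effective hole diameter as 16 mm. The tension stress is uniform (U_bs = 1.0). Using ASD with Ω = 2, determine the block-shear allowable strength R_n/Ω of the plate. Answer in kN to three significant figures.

353 kN

Shear plane L_v = 20 + 4·45 = 200 mm; A_gv = 200 × 16 = 3200 mm².
A_nv = (200 − 4.5·16) × 16 = 2048 mm².
A_nt = (25 − 0.5·16) × 16 = 272 mm².
0.6 F_u A_nv = 577.5 kN; 0.6 F_y A_gv = 681.6 kN → shear rupture governs the shear term.
R_n = 577.5 + 1.0 × 470 × 272 / 1000 = 705.4 kN.
Allowable strength R_n/Ω = 705.4 / 2 = 353 kN.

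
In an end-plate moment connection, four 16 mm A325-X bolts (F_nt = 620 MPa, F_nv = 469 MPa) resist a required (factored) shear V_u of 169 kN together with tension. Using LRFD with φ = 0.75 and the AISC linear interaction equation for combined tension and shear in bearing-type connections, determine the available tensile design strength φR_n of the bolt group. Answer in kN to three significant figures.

263 kN

A_b = π·16²/4 = 201.1 mm²; f_rv = 169 × 1000 / (4 × 201.1) = 210.1 MPa.
F'_nt = 1.3 F_nt − (F_nt / φF_nv) f_rv = 1.3·620 − (620/(0.75·469))·210.1 = 435.6 MPa, capped at F_nt → F'_nt = 435.6 MPa.
R_n = F'_nt · A_b · n = 435.6 × 201.1 × 4 / 1000 = 350.3 kN.
Design strength φR_n = 0.75 × 350.3 = 263 kN.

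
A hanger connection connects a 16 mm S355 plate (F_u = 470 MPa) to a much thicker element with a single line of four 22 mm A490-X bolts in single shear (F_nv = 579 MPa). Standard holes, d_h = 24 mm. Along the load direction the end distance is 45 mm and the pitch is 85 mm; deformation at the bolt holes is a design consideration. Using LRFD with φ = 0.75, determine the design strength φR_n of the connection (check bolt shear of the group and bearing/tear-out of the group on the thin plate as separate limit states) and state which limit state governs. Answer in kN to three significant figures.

660 kN (bolt shear governs)

Bolt shear: A_b = π·22²/4 = 380.1 mm²; R_n = 579 × 380.1 × 4 × 1 / 1000 = 880.4 kN → 0.75 × 880.4 = 660 kN.
Bearing (1.2 l_c t F_u ≤ 2.4 d t F_u): upper limit = 2.4·22·16·470 / 1000 = 397.1 kN.
  Edge l_c = 45 − 24/2 = 33 → r_n = 297.8 kN; interior l_c = 85 − 24 = 61 → r_n = 397.1 kN.
  R_n,bearing = 1·297.8 + 3·397.1 = 1489 kN → 0.75 × 1489 = 1120 kN.
Bolt shear governs: 660 kN.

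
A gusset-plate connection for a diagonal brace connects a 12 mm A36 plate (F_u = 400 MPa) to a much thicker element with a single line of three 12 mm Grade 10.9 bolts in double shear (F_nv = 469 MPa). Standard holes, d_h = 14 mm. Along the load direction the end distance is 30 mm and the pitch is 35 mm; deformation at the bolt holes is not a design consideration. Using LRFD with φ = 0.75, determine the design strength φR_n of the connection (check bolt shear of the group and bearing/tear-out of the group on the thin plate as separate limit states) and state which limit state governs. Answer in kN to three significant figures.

Bolt shear: A_b = π·12²/4 = 113.1 mm²; R_n = 469 × 113.1 × 3 × 2 / 1000 = 318.3 kN → 0.75 × 318.3 = 239 kN.
Bearing (1.5 l_c t F_u ≤ 3.0 d t F_u): upper limit = 3.0·12·12·400 / 1000 = 172.8 kN.
  Edge l_c = 30 − 14/2 = 23 → r_n = 165.6 kN; interior l_c = 35 − 14 = 21 → r_n = 151.2 kN.
  R_n,bearing = 1·165.6 + 2·151.2 = 468 kN → 0.75 × 468 = 351 kN.
Bolt shear governs: 239 kN.

239 kN (bolt shear governs)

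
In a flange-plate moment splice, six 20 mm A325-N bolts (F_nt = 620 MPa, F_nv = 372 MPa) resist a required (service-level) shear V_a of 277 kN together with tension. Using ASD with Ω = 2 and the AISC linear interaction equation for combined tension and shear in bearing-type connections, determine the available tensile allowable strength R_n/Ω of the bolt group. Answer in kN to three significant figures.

298 kN

A_b = π·20²/4 = 314.2 mm²; f_rv = 277 × 1000 / (6 × 314.2) = 147 MPa.
F'_nt = 1.3 F_nt − (Ω F_nt / F_nv) f_rv = 1.3·620 − (2·620/372)·147 = 316.2 MPa, capped at F_nt → F'_nt = 316.2 MPa.
R_n = F'_nt · A_b · n = 316.2 × 314.2 × 6 / 1000 = 595.9 kN.
Allowable strength R_n/Ω = 595.9 / 2 = 298 kN.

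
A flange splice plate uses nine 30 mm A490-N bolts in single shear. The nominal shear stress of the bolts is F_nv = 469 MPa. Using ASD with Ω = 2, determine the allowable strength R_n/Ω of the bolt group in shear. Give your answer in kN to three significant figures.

1490 kN

A_b = π × 30² / 4 = 706.9 mm².
R_n = F_nv · A_b · n · n_s = 469 × 706.9 × 9 × 1 / 1000 = 2984 kN.
Allowable strength R_n/Ω = 2984 / 2 = 1490 kN.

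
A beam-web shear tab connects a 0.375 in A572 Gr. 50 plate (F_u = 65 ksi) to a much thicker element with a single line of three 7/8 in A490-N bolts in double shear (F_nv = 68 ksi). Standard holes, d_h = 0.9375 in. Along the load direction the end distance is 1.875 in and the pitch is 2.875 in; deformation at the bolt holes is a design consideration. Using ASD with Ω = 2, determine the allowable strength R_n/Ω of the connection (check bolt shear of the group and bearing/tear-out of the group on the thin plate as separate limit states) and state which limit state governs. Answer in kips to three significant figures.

71.8 kips (bearing governs)

Bolt shear: A_b = π·0.875²/4 = 0.6013 in²; R_n = 68 × 0.6013 × 3 × 2 = 245.3 kips → 245.3 / 2 = 123 kips.
Bearing (1.2 l_c t F_u ≤ 2.4 d t F_u): upper limit = 2.4·0.875·0.375·65 = 51.19 kips.
  Edge l_c = 1.875 − 0.9375/2 = 1.406 → r_n = 41.13 kips; interior l_c = 2.875 − 0.9375 = 1.938 → r_n = 51.19 kips.
  R_n,bearing = 1·41.13 + 2·51.19 = 143.5 kips → 143.5 / 2 = 71.8 kips.
Bearing governs: 71.8 kips.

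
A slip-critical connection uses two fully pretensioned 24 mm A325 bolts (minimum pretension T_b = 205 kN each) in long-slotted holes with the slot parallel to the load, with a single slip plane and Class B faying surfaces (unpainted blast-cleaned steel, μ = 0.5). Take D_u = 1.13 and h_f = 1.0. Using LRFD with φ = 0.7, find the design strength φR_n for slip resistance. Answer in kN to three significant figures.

R_n = μ · D_u · h_f · T_b · n_s · n_b = 0.5 × 1.13 × 1.0 × 205 × 1 × 2 = 231.6 kN.
Design strength φR_n = 0.7 × 231.6 = 162 kN.

162 kN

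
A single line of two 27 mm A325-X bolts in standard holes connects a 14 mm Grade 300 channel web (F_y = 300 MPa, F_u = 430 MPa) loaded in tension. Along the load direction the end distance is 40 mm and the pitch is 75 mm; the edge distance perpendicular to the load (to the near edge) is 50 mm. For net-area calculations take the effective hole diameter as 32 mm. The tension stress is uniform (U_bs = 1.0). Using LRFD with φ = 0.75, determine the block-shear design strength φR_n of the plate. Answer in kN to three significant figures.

Shear plane L_v = 40 + 1·75 = 115 mm; A_gv = 115 × 14 = 1610 mm².
A_nv = (115 − 1.5·32) × 14 = 938 mm².
A_nt = (50 − 0.5·32) × 14 = 476 mm².
0.6 F_u A_nv = 242 kN; 0.6 F_y A_gv = 289.8 kN → shear rupture governs the shear term.
R_n = 242 + 1.0 × 430 × 476 / 1000 = 446.7 kN.
Design strength φR_n = 0.75 × 446.7 = 335 kN.

335 kN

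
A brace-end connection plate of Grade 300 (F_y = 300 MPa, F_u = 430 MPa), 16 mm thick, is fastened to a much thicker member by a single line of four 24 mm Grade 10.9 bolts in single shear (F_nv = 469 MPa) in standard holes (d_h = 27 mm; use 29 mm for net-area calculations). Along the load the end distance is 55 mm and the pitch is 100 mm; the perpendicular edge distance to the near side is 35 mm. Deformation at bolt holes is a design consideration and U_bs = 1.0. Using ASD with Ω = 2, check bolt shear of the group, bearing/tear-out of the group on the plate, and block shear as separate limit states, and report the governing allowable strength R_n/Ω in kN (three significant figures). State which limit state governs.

424 kN (bolt shear governs)

Bolt shear: A_b = π·24²/4 = 452.4 mm²; R_n = 469 × 452.4 × 4 × 1 / 1000 = 848.7 kN → 848.7 / 2 = 424 kN.
Bearing: edge l_c = 41.5, r_n = 342.6 kN; interior l_c = 73, r_n = 396.3 kN; R_n = 342.6 + 3·396.3 = 1531 kN → 766 kN.
Block shear: A_gv = 5680, A_nv = 4056, A_nt = 328 mm²; R_n = min(0.6F_uA_nv, 0.6F_yA_gv) + U_bs·F_u·A_nt = 1163 kN → 582 kN.
Bolt shear governs: 424 kN.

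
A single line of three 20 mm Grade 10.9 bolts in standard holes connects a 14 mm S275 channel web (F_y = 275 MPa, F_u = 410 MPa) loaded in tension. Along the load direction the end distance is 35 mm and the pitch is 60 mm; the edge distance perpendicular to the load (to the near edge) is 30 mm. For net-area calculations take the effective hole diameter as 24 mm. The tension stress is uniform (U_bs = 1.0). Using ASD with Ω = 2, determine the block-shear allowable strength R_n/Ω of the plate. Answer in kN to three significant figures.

215 kN

Shear plane L_v = 35 + 2·60 = 155 mm; A_gv = 155 × 14 = 2170 mm².
A_nv = (155 − 2.5·24) × 14 = 1330 mm².
A_nt = (30 − 0.5·24) × 14 = 252 mm².
0.6 F_u A_nv = 327.2 kN; 0.6 F_y A_gv = 358.1 kN → shear rupture governs the shear term.
R_n = 327.2 + 1.0 × 410 × 252 / 1000 = 430.5 kN.
Allowable strength R_n/Ω = 430.5 / 2 = 215 kN.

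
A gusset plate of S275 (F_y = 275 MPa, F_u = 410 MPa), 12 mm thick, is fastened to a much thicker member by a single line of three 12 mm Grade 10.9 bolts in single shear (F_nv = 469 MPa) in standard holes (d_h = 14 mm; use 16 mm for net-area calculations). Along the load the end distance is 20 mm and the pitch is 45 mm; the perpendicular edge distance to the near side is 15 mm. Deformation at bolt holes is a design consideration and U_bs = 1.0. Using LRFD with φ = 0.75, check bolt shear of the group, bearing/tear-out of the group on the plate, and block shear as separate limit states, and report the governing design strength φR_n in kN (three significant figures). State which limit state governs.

119 kN (bolt shear governs)

Bolt shear: A_b = π·12²/4 = 113.1 mm²; R_n = 469 × 113.1 × 3 × 1 / 1000 = 159.1 kN → 0.75 × 159.1 = 119 kN.
Bearing: edge l_c = 13, r_n = 76.75 kN; interior l_c = 31, r_n = 141.7 kN; R_n = 76.75 + 2·141.7 = 360.1 kN → 270 kN.
Block shear: A_gv = 1320, A_nv = 840, A_nt = 84 mm²; R_n = min(0.6F_uA_nv, 0.6F_yA_gv) + U_bs·F_u·A_nt = 241.1 kN → 181 kN.
Bolt shear governs: 119 kN.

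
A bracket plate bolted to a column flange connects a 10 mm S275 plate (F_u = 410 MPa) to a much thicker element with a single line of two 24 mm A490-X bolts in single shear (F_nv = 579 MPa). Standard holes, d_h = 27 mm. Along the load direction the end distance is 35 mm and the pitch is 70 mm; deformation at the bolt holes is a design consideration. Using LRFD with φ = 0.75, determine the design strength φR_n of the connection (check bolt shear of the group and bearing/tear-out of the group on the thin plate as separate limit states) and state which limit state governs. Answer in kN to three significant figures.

238 kN (bearing governs)

Bolt shear: A_b = π·24²/4 = 452.4 mm²; R_n = 579 × 452.4 × 2 × 1 / 1000 = 523.9 kN → 0.75 × 523.9 = 393 kN.
Bearing (1.2 l_c t F_u ≤ 2.4 d t F_u): upper limit = 2.4·24·10·410 / 1000 = 236.2 kN.
  Edge l_c = 35 − 27/2 = 21.5 → r_n = 105.8 kN; interior l_c = 70 − 27 = 43 → r_n = 211.6 kN.
  R_n,bearing = 1·105.8 + 1·211.6 = 317.3 kN → 0.75 × 317.3 = 238 kN.
Bearing governs: 238 kN.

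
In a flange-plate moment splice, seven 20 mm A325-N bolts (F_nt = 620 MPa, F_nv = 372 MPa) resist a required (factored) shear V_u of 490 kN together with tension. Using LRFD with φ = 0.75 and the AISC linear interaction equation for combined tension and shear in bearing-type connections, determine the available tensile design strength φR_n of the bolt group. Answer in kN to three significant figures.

513 kN

A_b = π·20²/4 = 314.2 mm²; f_rv = 490 × 1000 / (7 × 314.2) = 222.8 MPa.
F'_nt = 1.3 F_nt − (F_nt / φF_nv) f_rv = 1.3·620 − (620/(0.75·372))·222.8 = 310.9 MPa, capped at F_nt → F'_nt = 310.9 MPa.
R_n = F'_nt · A_b · n = 310.9 × 314.2 × 7 / 1000 = 683.6 kN.
Design strength φR_n = 0.75 × 683.6 = 513 kN.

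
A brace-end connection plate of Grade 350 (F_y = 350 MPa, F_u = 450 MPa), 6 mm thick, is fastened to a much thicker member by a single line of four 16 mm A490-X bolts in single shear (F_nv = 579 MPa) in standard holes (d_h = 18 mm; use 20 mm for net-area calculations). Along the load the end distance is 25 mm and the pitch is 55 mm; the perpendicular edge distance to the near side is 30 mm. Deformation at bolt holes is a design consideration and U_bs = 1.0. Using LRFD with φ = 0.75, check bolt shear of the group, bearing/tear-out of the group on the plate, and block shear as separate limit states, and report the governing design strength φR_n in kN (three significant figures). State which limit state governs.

Bolt shear: A_b = π·16²/4 = 201.1 mm²; R_n = 579 × 201.1 × 4 × 1 / 1000 = 465.7 kN → 0.75 × 465.7 = 349 kN.
Bearing: edge l_c = 16, r_n = 51.84 kN; interior l_c = 37, r_n = 103.7 kN; R_n = 51.84 + 3·103.7 = 362.9 kN → 272 kN.
Block shear: A_gv = 1140, A_nv = 720, A_nt = 120 mm²; R_n = min(0.6F_uA_nv, 0.6F_yA_gv) + U_bs·F_u·A_nt = 248.4 kN → 186 kN.
Block shear governs: 186 kN.

186 kN (block shear governs)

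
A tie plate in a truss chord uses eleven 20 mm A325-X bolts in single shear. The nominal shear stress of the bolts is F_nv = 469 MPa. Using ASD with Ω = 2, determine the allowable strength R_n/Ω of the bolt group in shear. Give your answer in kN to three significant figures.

A_b = π × 20² / 4 = 314.2 mm².
R_n = F_nv · A_b · n · n_s = 469 × 314.2 × 11 × 1 / 1000 = 1621 kN.
Allowable strength R_n/Ω = 1621 / 2 = 810 kN.

810 kN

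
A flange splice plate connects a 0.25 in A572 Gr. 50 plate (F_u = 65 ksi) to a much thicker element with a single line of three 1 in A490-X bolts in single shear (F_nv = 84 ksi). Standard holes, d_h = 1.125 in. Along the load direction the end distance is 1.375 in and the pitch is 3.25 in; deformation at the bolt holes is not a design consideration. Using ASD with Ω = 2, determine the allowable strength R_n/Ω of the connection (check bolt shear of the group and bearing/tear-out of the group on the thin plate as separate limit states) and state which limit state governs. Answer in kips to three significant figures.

Bolt shear: A_b = π·1²/4 = 0.7854 in²; R_n = 84 × 0.7854 × 3 × 1 = 197.9 kips → 197.9 / 2 = 99 kips.
Bearing (1.5 l_c t F_u ≤ 3.0 d t F_u): upper limit = 3.0·1·0.25·65 = 48.75 kips.
  Edge l_c = 1.375 − 1.125/2 = 0.8125 → r_n = 19.8 kips; interior l_c = 3.25 − 1.125 = 2.125 → r_n = 48.75 kips.
  R_n,bearing = 1·19.8 + 2·48.75 = 117.3 kips → 117.3 / 2 = 58.7 kips.
Bearing governs: 58.7 kips.

58.7 kips (bearing governs)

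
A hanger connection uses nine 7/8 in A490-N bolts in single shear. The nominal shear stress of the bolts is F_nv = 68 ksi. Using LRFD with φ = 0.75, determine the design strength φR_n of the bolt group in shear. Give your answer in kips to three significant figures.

276 kips

A_b = π × 0.875² / 4 = 0.6013 in².
R_n = F_nv · A_b · n · n_s = 68 × 0.6013 × 9 × 1 = 368 kips.
Design strength φR_n = 0.75 × 368 = 276 kips.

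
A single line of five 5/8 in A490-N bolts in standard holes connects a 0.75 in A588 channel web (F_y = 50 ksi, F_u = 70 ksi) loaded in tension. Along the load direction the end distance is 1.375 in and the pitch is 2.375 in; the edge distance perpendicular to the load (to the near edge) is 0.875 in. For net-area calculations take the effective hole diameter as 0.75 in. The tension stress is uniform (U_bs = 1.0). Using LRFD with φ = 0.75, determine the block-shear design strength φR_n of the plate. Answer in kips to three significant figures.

197 kips

Shear plane L_v = 1.375 + 4·2.375 = 10.88 in; A_gv = 10.88 × 0.75 = 8.156 in².
A_nv = (10.88 − 4.5·0.75) × 0.75 = 5.625 in².
A_nt = (0.875 − 0.5·0.75) × 0.75 = 0.375 in².
0.6 F_u A_nv = 236.2 kips; 0.6 F_y A_gv = 244.7 kips → shear rupture governs the shear term.
R_n = 236.2 + 1.0 × 70 × 0.375 = 262.5 kips.
Design strength φR_n = 0.75 × 262.5 = 197 kips.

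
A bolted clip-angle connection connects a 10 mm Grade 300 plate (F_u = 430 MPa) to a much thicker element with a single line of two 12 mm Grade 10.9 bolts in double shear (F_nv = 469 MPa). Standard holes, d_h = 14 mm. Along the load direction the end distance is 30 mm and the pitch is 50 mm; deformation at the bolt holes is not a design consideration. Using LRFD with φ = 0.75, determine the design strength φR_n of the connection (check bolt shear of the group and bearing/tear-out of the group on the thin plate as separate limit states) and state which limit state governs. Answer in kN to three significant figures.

159 kN (bolt shear governs)

Bolt shear: A_b = π·12²/4 = 113.1 mm²; R_n = 469 × 113.1 × 2 × 2 / 1000 = 212.2 kN → 0.75 × 212.2 = 159 kN.
Bearing (1.5 l_c t F_u ≤ 3.0 d t F_u): upper limit = 3.0·12·10·430 / 1000 = 154.8 kN.
  Edge l_c = 30 − 14/2 = 23 → r_n = 148.3 kN; interior l_c = 50 − 14 = 36 → r_n = 154.8 kN.
  R_n,bearing = 1·148.3 + 1·154.8 = 303.1 kN → 0.75 × 303.1 = 227 kN.
Bolt shear governs: 159 kN.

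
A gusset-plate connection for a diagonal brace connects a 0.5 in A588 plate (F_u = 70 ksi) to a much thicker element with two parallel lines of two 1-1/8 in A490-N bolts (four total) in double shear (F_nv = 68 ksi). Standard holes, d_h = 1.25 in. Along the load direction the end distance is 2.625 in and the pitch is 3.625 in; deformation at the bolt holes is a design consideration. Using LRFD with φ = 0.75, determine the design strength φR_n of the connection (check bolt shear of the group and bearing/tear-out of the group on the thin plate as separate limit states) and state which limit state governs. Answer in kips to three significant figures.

Bolt shear: A_b = π·1.125²/4 = 0.994 in²; R_n = 68 × 0.994 × 4 × 2 = 540.7 kips → 0.75 × 540.7 = 406 kips.
Bearing (1.2 l_c t F_u ≤ 2.4 d t F_u): upper limit = 2.4·1.125·0.5·70 = 94.5 kips.
  Edge l_c = 2.625 − 1.25/2 = 2 → r_n = 84 kips; interior l_c = 3.625 − 1.25 = 2.375 → r_n = 94.5 kips.
  R_n,bearing = 2·84 + 2·94.5 = 357 kips → 0.75 × 357 = 268 kips.
Bearing governs: 268 kips.

268 kips (bearing governs)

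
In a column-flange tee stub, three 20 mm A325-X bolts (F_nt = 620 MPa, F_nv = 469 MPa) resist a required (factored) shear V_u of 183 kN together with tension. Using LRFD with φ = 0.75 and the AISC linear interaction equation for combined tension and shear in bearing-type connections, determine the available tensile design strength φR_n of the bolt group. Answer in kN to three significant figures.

328 kN

A_b = π·20²/4 = 314.2 mm²; f_rv = 183 × 1000 / (3 × 314.2) = 194.2 MPa.
F'_nt = 1.3 F_nt − (F_nt / φF_nv) f_rv = 1.3·620 − (620/(0.75·469))·194.2 = 463.8 MPa, capped at F_nt → F'_nt = 463.8 MPa.
R_n = F'_nt · A_b · n = 463.8 × 314.2 × 3 / 1000 = 437.1 kN.
Design strength φR_n = 0.75 × 437.1 = 328 kN.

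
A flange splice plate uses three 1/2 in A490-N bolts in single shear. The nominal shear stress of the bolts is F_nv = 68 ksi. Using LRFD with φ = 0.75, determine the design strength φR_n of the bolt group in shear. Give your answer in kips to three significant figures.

A_b = π × 0.5² / 4 = 0.1963 in².
R_n = F_nv · A_b · n · n_s = 68 × 0.1963 × 3 × 1 = 40.06 kips.
Design strength φR_n = 0.75 × 40.06 = 30 kips.

30 kips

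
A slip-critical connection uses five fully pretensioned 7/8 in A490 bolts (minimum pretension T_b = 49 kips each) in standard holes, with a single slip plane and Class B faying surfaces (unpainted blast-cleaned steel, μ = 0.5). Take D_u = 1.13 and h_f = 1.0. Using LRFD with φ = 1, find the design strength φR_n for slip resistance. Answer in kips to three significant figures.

138 kips

R_n = μ · D_u · h_f · T_b · n_s · n_b = 0.5 × 1.13 × 1.0 × 49 × 1 × 5 = 138.4 kips.
Design strength φR_n = 1 × 138.4 = 138 kips.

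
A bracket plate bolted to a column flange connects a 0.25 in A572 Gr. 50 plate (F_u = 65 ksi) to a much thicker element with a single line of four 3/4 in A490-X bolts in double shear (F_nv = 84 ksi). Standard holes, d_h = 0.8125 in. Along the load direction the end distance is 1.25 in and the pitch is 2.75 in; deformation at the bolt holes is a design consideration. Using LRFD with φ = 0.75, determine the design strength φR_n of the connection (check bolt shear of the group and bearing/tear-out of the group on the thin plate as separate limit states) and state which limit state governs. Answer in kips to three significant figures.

Bolt shear: A_b = π·0.75²/4 = 0.4418 in²; R_n = 84 × 0.4418 × 4 × 2 = 296.9 kips → 0.75 × 296.9 = 223 kips.
Bearing (1.2 l_c t F_u ≤ 2.4 d t F_u): upper limit = 2.4·0.75·0.25·65 = 29.25 kips.
  Edge l_c = 1.25 − 0.8125/2 = 0.8438 → r_n = 16.45 kips; interior l_c = 2.75 − 0.8125 = 1.938 → r_n = 29.25 kips.
  R_n,bearing = 1·16.45 + 3·29.25 = 104.2 kips → 0.75 × 104.2 = 78.2 kips.
Bearing governs: 78.2 kips.

78.2 kips (bearing governs)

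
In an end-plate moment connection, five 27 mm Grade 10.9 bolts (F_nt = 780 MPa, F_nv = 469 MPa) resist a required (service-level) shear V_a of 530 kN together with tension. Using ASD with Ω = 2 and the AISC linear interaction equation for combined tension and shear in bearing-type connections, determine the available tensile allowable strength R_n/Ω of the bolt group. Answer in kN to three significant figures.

570 kN

A_b = π·27²/4 = 572.6 mm²; f_rv = 530 × 1000 / (5 × 572.6) = 185.1 MPa.
F'_nt = 1.3 F_nt − (Ω F_nt / F_nv) f_rv = 1.3·780 − (2·780/469)·185.1 = 398.2 MPa, capped at F_nt → F'_nt = 398.2 MPa.
R_n = F'_nt · A_b · n = 398.2 × 572.6 × 5 / 1000 = 1140 kN.
Allowable strength R_n/Ω = 1140 / 2 = 570 kN.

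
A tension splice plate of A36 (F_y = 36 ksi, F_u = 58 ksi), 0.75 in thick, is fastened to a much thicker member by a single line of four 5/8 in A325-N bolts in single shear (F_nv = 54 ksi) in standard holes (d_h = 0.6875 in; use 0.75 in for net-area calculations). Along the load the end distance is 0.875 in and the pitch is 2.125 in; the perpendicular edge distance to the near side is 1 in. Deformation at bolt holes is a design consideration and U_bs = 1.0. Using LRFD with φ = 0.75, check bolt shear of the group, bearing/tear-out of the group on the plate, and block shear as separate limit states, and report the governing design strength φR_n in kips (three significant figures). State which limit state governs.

Bolt shear: A_b = π·0.625²/4 = 0.3068 in²; R_n = 54 × 0.3068 × 4 × 1 = 66.27 kips → 0.75 × 66.27 = 49.7 kips.
Bearing: edge l_c = 0.5312, r_n = 27.73 kips; interior l_c = 1.438, r_n = 65.25 kips; R_n = 27.73 + 3·65.25 = 223.5 kips → 168 kips.
Block shear: A_gv = 5.438, A_nv = 3.469, A_nt = 0.4688 in²; R_n = min(0.6F_uA_nv, 0.6F_yA_gv) + U_bs·F_u·A_nt = 144.6 kips → 108 kips.
Bolt shear governs: 49.7 kips.

49.7 kips (bolt shear governs)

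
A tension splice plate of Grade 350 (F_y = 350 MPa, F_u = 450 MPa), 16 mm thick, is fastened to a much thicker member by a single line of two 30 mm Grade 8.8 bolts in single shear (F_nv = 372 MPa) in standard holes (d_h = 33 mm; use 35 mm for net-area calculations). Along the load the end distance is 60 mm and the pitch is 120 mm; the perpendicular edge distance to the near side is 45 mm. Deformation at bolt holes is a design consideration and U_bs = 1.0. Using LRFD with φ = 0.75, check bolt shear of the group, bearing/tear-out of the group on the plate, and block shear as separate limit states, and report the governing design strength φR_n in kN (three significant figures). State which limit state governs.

Bolt shear: A_b = π·30²/4 = 706.9 mm²; R_n = 372 × 706.9 × 2 × 1 / 1000 = 525.9 kN → 0.75 × 525.9 = 394 kN.
Bearing: edge l_c = 43.5, r_n = 375.8 kN; interior l_c = 87, r_n = 518.4 kN; R_n = 375.8 + 1·518.4 = 894.2 kN → 671 kN.
Block shear: A_gv = 2880, A_nv = 2040, A_nt = 440 mm²; R_n = min(0.6F_uA_nv, 0.6F_yA_gv) + U_bs·F_u·A_nt = 748.8 kN → 562 kN.
Bolt shear governs: 394 kN.

394 kN (bolt shear governs)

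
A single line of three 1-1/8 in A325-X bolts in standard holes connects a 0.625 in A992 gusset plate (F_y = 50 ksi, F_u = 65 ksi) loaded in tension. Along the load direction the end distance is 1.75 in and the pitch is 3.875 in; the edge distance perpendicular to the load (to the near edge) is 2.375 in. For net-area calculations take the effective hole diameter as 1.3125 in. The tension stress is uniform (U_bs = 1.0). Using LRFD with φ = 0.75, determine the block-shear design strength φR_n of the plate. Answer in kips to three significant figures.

166 kips

Shear plane L_v = 1.75 + 2·3.875 = 9.5 in; A_gv = 9.5 × 0.625 = 5.938 in².
A_nv = (9.5 − 2.5·1.3125) × 0.625 = 3.887 in².
A_nt = (2.375 − 0.5·1.3125) × 0.625 = 1.074 in².
0.6 F_u A_nv = 151.6 kips; 0.6 F_y A_gv = 178.1 kips → shear rupture governs the shear term.
R_n = 151.6 + 1.0 × 65 × 1.074 = 221.4 kips.
Design strength φR_n = 0.75 × 221.4 = 166 kips.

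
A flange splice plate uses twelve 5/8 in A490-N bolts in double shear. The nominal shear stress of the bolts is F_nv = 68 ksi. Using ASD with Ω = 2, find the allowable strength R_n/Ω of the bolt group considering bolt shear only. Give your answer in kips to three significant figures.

A_b = π × 0.625² / 4 = 0.3068 in².
R_n = F_nv · A_b · n · n_s = 68 × 0.3068 × 12 × 2 = 500.7 kips.
Allowable strength R_n/Ω = 500.7 / 2 = 250 kips.

250 kips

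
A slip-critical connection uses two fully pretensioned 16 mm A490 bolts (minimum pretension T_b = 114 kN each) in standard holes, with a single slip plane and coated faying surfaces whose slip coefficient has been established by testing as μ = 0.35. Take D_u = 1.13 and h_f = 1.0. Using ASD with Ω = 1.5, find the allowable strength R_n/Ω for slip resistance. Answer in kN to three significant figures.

R_n = μ · D_u · h_f · T_b · n_s · n_b = 0.35 × 1.13 × 1.0 × 114 × 1 × 2 = 90.17 kN.
Allowable strength R_n/Ω = 90.17 / 1.5 = 60.1 kN.

60.1 kN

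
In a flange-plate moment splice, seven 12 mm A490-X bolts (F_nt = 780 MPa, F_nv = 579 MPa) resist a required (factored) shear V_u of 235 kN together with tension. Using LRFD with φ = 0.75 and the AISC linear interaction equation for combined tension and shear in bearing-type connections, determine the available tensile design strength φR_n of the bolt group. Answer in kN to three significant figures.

A_b = π·12²/4 = 113.1 mm²; f_rv = 235 × 1000 / (7 × 113.1) = 296.8 MPa.
F'_nt = 1.3 F_nt − (F_nt / φF_nv) f_rv = 1.3·780 − (780/(0.75·579))·296.8 = 480.8 MPa, capped at F_nt → F'_nt = 480.8 MPa.
R_n = F'_nt · A_b · n = 480.8 × 113.1 × 7 / 1000 = 380.7 kN.
Design strength φR_n = 0.75 × 380.7 = 285 kN.

285 kN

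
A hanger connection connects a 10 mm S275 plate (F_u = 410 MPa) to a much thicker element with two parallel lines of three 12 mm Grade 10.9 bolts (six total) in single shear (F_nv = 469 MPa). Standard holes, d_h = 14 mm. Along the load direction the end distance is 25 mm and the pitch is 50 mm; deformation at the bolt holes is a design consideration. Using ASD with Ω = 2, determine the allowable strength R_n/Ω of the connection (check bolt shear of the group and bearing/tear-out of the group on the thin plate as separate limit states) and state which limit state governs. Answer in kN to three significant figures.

159 kN (bolt shear governs)

Bolt shear: A_b = π·12²/4 = 113.1 mm²; R_n = 469 × 113.1 × 6 × 1 / 1000 = 318.3 kN → 318.3 / 2 = 159 kN.
Bearing (1.2 l_c t F_u ≤ 2.4 d t F_u): upper limit = 2.4·12·10·410 / 1000 = 118.1 kN.
  Edge l_c = 25 − 14/2 = 18 → r_n = 88.56 kN; interior l_c = 50 − 14 = 36 → r_n = 118.1 kN.
  R_n,bearing = 2·88.56 + 4·118.1 = 649.4 kN → 649.4 / 2 = 325 kN.
Bolt shear governs: 159 kN.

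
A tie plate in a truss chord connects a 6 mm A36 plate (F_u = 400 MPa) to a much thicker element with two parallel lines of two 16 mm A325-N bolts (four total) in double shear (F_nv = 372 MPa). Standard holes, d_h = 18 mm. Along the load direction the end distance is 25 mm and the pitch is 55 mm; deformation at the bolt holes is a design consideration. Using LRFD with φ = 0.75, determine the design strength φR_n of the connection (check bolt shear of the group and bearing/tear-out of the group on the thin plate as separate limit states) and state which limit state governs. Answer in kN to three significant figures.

Bolt shear: A_b = π·16²/4 = 201.1 mm²; R_n = 372 × 201.1 × 4 × 2 / 1000 = 598.4 kN → 0.75 × 598.4 = 449 kN.
Bearing (1.2 l_c t F_u ≤ 2.4 d t F_u): upper limit = 2.4·16·6·400 / 1000 = 92.16 kN.
  Edge l_c = 25 − 18/2 = 16 → r_n = 46.08 kN; interior l_c = 55 − 18 = 37 → r_n = 92.16 kN.
  R_n,bearing = 2·46.08 + 2·92.16 = 276.5 kN → 0.75 × 276.5 = 207 kN.
Bearing governs: 207 kN.

207 kN (bearing governs)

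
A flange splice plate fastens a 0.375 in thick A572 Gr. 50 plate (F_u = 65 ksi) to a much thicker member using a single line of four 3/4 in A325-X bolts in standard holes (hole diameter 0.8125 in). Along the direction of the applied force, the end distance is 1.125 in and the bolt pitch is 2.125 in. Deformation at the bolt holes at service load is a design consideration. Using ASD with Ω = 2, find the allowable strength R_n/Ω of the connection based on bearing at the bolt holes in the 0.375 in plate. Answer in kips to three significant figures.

68.1 kips

Per bolt r_n = 1.2 l_c t F_u ≤ 2.4 d t F_u; upper limit = 2.4 × 0.75 × 0.375 × 65 = 43.87 kips.
Edge bolt: l_c = 1.125 − 0.8125/2 = 0.7188 in → 1.2 × 0.7188 × 0.375 × 65 = 21.02 → r_n = 21.02 kips.
Interior bolts: l_c = 2.125 − 0.8125 = 1.312 in → 1.2 × 1.312 × 0.375 × 65 = 38.39 → r_n = 38.39 kips.
R_n = 1 × 21.02 + 3 × 38.39 = 136.2 kips.
Allowable strength R_n/Ω = 136.2 / 2 = 68.1 kips.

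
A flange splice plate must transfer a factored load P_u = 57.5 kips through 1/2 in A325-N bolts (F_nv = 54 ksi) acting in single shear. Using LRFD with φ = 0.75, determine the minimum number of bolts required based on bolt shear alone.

8 bolts

A_b = π·0.5²/4 = 0.1963 in².
Per-bolt design strength φR_n = 0.75 × 54 × 0.1963 × 1 = 7.952 kips.
n ≥ 57.5 / 7.952 = 7.231 → use 8 bolts.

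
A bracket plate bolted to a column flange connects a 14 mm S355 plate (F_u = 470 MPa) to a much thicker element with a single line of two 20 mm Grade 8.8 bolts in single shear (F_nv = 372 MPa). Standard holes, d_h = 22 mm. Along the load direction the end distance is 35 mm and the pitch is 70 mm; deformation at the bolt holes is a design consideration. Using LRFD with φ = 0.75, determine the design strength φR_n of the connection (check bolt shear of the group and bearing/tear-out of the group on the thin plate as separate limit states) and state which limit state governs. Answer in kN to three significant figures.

175 kN (bolt shear governs)

Bolt shear: A_b = π·20²/4 = 314.2 mm²; R_n = 372 × 314.2 × 2 × 1 / 1000 = 233.7 kN → 0.75 × 233.7 = 175 kN.
Bearing (1.2 l_c t F_u ≤ 2.4 d t F_u): upper limit = 2.4·20·14·470 / 1000 = 315.8 kN.
  Edge l_c = 35 − 22/2 = 24 → r_n = 189.5 kN; interior l_c = 70 − 22 = 48 → r_n = 315.8 kN.
  R_n,bearing = 1·189.5 + 1·315.8 = 505.3 kN → 0.75 × 505.3 = 379 kN.
Bolt shear governs: 175 kN.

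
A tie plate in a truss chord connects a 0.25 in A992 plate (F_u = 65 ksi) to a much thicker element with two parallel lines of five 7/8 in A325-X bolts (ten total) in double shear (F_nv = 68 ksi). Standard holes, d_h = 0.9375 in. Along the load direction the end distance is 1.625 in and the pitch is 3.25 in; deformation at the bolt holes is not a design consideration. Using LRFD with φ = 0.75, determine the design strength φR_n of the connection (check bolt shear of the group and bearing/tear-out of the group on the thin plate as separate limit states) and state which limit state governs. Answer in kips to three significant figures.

Bolt shear: A_b = π·0.875²/4 = 0.6013 in²; R_n = 68 × 0.6013 × 10 × 2 = 817.8 kips → 0.75 × 817.8 = 613 kips.
Bearing (1.5 l_c t F_u ≤ 3.0 d t F_u): upper limit = 3.0·0.875·0.25·65 = 42.66 kips.
  Edge l_c = 1.625 − 0.9375/2 = 1.156 → r_n = 28.18 kips; interior l_c = 3.25 − 0.9375 = 2.312 → r_n = 42.66 kips.
  R_n,bearing = 2·28.18 + 8·42.66 = 397.6 kips → 0.75 × 397.6 = 298 kips.
Bearing governs: 298 kips.

298 kips (bearing governs)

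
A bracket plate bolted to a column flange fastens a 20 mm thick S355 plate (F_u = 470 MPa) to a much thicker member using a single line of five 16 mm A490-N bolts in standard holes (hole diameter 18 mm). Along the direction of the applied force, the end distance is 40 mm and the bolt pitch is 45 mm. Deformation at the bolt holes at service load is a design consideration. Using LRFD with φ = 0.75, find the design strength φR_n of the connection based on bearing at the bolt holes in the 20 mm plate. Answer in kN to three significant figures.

Per bolt r_n = 1.2 l_c t F_u ≤ 2.4 d t F_u; upper limit = 2.4 × 16 × 20 × 470 / 1000 = 361 kN.
Edge bolt: l_c = 40 − 18/2 = 31 mm → 1.2 × 31 × 20 × 470 / 1000 = 349.7 → r_n = 349.7 kN.
Interior bolts: l_c = 45 − 18 = 27 mm → 1.2 × 27 × 20 × 470 / 1000 = 304.6 → r_n = 304.6 kN.
R_n = 1 × 349.7 + 4 × 304.6 = 1568 kN.
Design strength φR_n = 0.75 × 1568 = 1180 kN.

1180 kN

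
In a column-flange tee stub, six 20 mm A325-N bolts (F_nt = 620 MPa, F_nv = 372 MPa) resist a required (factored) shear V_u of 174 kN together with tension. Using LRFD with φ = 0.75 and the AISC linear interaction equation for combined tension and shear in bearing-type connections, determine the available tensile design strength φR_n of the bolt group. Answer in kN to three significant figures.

849 kN

A_b = π·20²/4 = 314.2 mm²; f_rv = 174 × 1000 / (6 × 314.2) = 92.31 MPa.
F'_nt = 1.3 F_nt − (F_nt / φF_nv) f_rv = 1.3·620 − (620/(0.75·372))·92.31 = 600.9 MPa, capped at F_nt → F'_nt = 600.9 MPa.
R_n = F'_nt · A_b · n = 600.9 × 314.2 × 6 / 1000 = 1133 kN.
Design strength φR_n = 0.75 × 1133 = 849 kN.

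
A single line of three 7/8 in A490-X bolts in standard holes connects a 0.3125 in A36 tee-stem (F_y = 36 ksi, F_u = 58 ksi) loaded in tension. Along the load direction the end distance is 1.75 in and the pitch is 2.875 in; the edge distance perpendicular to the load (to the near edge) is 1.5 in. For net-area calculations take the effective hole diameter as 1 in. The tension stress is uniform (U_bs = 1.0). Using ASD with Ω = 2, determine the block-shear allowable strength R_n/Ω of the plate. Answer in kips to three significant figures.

Shear plane L_v = 1.75 + 2·2.875 = 7.5 in; A_gv = 7.5 × 0.3125 = 2.344 in².
A_nv = (7.5 − 2.5·1) × 0.3125 = 1.562 in².
A_nt = (1.5 − 0.5·1) × 0.3125 = 0.3125 in².
0.6 F_u A_nv = 54.37 kips; 0.6 F_y A_gv = 50.62 kips → shear yielding governs the shear term.
R_n = 50.62 + 1.0 × 58 × 0.3125 = 68.75 kips.
Allowable strength R_n/Ω = 68.75 / 2 = 34.4 kips.

34.4 kips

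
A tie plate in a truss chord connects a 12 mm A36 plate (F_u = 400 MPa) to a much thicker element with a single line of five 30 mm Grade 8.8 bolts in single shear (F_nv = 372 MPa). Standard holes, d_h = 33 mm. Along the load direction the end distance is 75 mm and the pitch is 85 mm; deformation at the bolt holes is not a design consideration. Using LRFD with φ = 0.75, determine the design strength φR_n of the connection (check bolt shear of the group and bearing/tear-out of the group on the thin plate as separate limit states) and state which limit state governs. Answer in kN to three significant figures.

986 kN (bolt shear governs)

Bolt shear: A_b = π·30²/4 = 706.9 mm²; R_n = 372 × 706.9 × 5 × 1 / 1000 = 1315 kN → 0.75 × 1315 = 986 kN.
Bearing (1.5 l_c t F_u ≤ 3.0 d t F_u): upper limit = 3.0·30·12·400 / 1000 = 432 kN.
  Edge l_c = 75 − 33/2 = 58.5 → r_n = 421.2 kN; interior l_c = 85 − 33 = 52 → r_n = 374.4 kN.
  R_n,bearing = 1·421.2 + 4·374.4 = 1919 kN → 0.75 × 1919 = 1440 kN.
Bolt shear governs: 986 kN.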